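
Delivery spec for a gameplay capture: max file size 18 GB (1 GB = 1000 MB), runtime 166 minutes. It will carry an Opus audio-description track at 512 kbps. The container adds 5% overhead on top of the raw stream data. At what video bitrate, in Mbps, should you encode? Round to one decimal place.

Budget: 18 GB = 144000.0 Mb.
Stream payload after overhead: 144000.0 / 1.05 = 137142.9 Mb.
166 min = 9960 s
Total bitrate budget: 137142.9 Mb / 9960 s = 13.769 Mbps.
Audio: 512 kbps = 0.512 Mbps.
Video: 13.769 − 0.512 = 13.257 Mbps.

13.3 Mbps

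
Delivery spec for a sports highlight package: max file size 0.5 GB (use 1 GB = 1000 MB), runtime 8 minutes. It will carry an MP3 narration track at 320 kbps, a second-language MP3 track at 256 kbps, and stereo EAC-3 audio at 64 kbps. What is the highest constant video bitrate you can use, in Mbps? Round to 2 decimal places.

Budget: 0.5 GB = 4000.0 Mb.
8 min = 480 s
Total bitrate budget: 4000.0 Mb / 480 s = 8.333 Mbps.
Audio total: 320 + 256 + 64 = 640 kbps = 0.640 Mbps.
Video: 8.333 − 0.640 = 7.693 Mbps.

7.69 Mbps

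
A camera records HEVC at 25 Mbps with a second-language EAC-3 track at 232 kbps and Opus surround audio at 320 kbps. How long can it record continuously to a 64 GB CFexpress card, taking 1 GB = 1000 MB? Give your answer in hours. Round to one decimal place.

5.6 hours

Audio total: 232 + 320 = 552 kbps = 0.552 Mbps.
Total bitrate: 25 + 0.552 = 25.552 Mbps.
Capacity: 64 GB = 512,000 Mb.
Recording time: 512,000 / 25.552 = 20,038 s ≈ 5.57 hours.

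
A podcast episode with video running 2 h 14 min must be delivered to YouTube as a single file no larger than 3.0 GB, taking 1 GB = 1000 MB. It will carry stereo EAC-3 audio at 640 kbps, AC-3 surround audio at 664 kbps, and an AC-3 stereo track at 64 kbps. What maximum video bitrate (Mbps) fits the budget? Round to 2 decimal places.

Budget: 3.0 GB = 24000.0 Mb.
2 h 14 min = 134 min = 8040 s
Total bitrate budget: 24000.0 Mb / 8040 s = 2.985 Mbps.
Audio total: 640 + 664 + 64 = 1368 kbps = 1.368 Mbps.
Video: 2.985 − 1.368 = 1.617 Mbps.

1.62 Mbps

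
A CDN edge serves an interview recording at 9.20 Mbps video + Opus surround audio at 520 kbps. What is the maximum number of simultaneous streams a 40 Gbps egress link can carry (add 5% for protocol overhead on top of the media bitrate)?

3919

Audio: 520 kbps = 0.520 Mbps.
Per-viewer media rate: 9.720 Mbps.
On the wire with 5% overhead: 10.206 Mbps.
40 Gbps = 40,000 Mbps; 40,000 / 10.206 = 3919.26 → 3919 viewers.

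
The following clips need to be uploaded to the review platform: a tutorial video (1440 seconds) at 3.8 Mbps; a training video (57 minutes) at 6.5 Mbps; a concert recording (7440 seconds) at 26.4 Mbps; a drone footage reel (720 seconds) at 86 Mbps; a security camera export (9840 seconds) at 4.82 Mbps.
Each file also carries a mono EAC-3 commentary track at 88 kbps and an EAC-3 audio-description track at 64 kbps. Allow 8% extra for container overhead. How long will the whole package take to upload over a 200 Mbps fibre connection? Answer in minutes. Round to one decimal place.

30.3 minutes

Audio total: 88 + 64 = 152 kbps = 0.152 Mbps.
tutorial video: 3.952 Mbps × 1440 s × 1.08 = 6146.2 Mb
training video: 6.652 Mbps × 3420 s × 1.08 = 24569.8 Mb
concert recording: 26.552 Mbps × 7440 s × 1.08 = 213350.6 Mb
drone footage reel: 86.152 Mbps × 720 s × 1.08 = 66991.8 Mb
security camera export: 4.972 Mbps × 9840 s × 1.08 = 52838.4 Mb
Total: 363896.8 Mb = 45487.1 MB.
At 200 Mbps: 363896.8 / 200 = 1819 s ≈ 30.3 minutes.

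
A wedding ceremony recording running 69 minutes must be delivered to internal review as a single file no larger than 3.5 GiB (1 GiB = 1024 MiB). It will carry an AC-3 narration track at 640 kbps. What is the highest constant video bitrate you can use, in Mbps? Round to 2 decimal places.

6.62 Mbps

Budget: 3.5 GiB = 30064.8 Mb.
69 min = 4140 s
Total bitrate budget: 30064.8 Mb / 4140 s = 7.262 Mbps.
Audio: 640 kbps = 0.640 Mbps.
Video: 7.262 − 0.640 = 6.622 Mbps.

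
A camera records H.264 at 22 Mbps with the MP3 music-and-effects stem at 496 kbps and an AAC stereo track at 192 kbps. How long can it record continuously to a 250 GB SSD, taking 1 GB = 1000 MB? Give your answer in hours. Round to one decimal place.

24.5 hours

Audio total: 496 + 192 = 688 kbps = 0.688 Mbps.
Total bitrate: 22 + 0.688 = 22.688 Mbps.
Capacity: 250 GB = 2,000,000 Mb.
Recording time: 2,000,000 / 22.688 = 88,152 s ≈ 24.5 hours.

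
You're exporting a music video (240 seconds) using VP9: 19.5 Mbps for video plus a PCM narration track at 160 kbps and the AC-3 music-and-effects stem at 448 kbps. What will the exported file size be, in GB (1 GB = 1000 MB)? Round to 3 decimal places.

0.603 GB

Audio total: 160 + 448 = 608 kbps = 0.608 Mbps.
Total bitrate: 19.5 + 0.608 = 20.108 Mbps.
Stream data: 20.108 Mbps × 240 s = 4825.9 Mb.
4,826 Mb ÷ 8 = 603.2 MB → 0.6032 GB.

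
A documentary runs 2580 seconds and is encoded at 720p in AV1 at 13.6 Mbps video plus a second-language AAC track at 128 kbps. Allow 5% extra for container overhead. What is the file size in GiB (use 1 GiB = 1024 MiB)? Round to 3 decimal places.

Audio: 128 kbps = 0.128 Mbps.
Total bitrate: 13.6 + 0.128 = 13.728 Mbps.
Stream data: 13.728 Mbps × 2580 s = 35418.2 Mb.
With 5% container overhead: ×1.05.
37,189 Mb = 4,648,644,000 bytes ÷ 1,073,741,824 = 4.329 GiB.

4.329 GiB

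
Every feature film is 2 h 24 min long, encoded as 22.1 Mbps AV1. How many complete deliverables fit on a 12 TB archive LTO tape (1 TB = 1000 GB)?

2 h 24 min = 144 min = 8640 s
Per item: 22.100 Mbps × 8640 s = 190,944 Mb = 23,868 MB.
Capacity: 12 TB = 96,000,000 Mb; 502.77 items → 502 complete.

502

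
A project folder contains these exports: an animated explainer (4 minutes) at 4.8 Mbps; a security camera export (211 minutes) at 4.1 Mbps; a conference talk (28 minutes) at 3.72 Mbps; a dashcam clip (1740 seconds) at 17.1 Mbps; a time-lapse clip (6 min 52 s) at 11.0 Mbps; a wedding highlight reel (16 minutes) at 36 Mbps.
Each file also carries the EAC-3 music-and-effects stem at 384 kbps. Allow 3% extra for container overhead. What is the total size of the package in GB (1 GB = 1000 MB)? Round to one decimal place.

Audio: 384 kbps = 0.384 Mbps.
animated explainer: 5.184 Mbps × 240 s × 1.03 = 1281.5 Mb
security camera export: 4.484 Mbps × 12660 s × 1.03 = 58470.5 Mb
conference talk: 4.104 Mbps × 1680 s × 1.03 = 7101.6 Mb
dashcam clip: 17.484 Mbps × 1740 s × 1.03 = 31334.8 Mb
time-lapse clip: 11.384 Mbps × 412 s × 1.03 = 4830.9 Mb
wedding highlight reel: 36.384 Mbps × 960 s × 1.03 = 35976.5 Mb
Total: 138995.7 Mb = 17374.5 MB.
= 17.37 GB.

17.4 GB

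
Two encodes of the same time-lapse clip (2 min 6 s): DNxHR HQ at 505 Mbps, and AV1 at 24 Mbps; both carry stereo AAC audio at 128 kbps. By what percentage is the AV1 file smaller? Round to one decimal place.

2 min 6 s = 126 s
Audio: 128 kbps = 0.128 Mbps.
DNxHR HQ: 505.128 Mbps × 126 s = 63646.1 Mb = 7.409 GiB.
AV1: 24.128 Mbps × 126 s = 3040.1 Mb = 0.354 GiB.
Reduction: (1 − 0.354/7.409) × 100 = 95.22%.

95.2%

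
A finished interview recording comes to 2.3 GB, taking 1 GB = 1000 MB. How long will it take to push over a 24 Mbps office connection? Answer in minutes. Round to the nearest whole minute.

File: 2.3 GB = 18400.0 Mb.
At 24 Mbps: 18400.0 / 24 = 766.7 s ≈ 12.8 minutes.

13 minutes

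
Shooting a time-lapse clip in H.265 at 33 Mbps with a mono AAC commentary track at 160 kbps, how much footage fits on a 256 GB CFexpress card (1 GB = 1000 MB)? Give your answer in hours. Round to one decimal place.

Audio: 160 kbps = 0.160 Mbps.
Total bitrate: 33 + 0.160 = 33.160 Mbps.
Capacity: 256 GB = 2,048,000 Mb.
Recording time: 2,048,000 / 33.160 = 61,761 s ≈ 17.2 hours.

17.2 hours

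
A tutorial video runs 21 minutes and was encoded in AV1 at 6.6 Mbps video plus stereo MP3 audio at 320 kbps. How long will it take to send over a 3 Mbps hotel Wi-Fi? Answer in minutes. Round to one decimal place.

48.4 minutes

21 min = 1260 s
Audio: 320 kbps = 0.320 Mbps.
Total bitrate: 6.920 Mbps.
File: 6.920 Mbps × 1260 s = 8719.2 Mb.
At 3 Mbps: 8719.2 / 3 = 2906.4 s ≈ 48.4 minutes.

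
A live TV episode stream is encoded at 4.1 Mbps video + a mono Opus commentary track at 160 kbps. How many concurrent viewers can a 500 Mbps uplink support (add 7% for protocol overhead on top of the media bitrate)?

Audio: 160 kbps = 0.160 Mbps.
Per-viewer media rate: 4.260 Mbps.
On the wire with 7% overhead: 4.558 Mbps.
500 Mbps = 500.0 Mbps; 500.0 / 4.558 = 109.69 → 109 viewers.

109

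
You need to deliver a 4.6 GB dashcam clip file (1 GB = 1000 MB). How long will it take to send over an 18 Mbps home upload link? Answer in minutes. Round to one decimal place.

34.1 minutes

File: 4.6 GB = 36800.0 Mb.
At 18 Mbps: 36800.0 / 18 = 2044.4 s ≈ 34.1 minutes.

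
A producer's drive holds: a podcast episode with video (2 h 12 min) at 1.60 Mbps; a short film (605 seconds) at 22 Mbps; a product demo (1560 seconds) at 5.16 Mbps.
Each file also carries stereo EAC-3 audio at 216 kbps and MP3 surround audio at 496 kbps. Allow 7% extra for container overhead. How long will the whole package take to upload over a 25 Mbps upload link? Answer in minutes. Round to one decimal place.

Audio total: 216 + 496 = 712 kbps = 0.712 Mbps.
podcast episode with video: 2.312 Mbps × 7920 s × 1.07 = 19592.8 Mb
short film: 22.712 Mbps × 605 s × 1.07 = 14702.6 Mb
product demo: 5.872 Mbps × 1560 s × 1.07 = 9801.5 Mb
Total: 44097.0 Mb = 5512.1 MB.
At 25 Mbps: 44097.0 / 25 = 1764 s ≈ 29.4 minutes.

29.4 minutes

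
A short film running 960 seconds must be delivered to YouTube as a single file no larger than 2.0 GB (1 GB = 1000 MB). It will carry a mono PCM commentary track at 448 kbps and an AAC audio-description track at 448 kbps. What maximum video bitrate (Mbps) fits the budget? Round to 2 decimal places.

15.77 Mbps

Budget: 2.0 GB = 16000.0 Mb.
Total bitrate budget: 16000.0 Mb / 960 s = 16.667 Mbps.
Audio total: 448 + 448 = 896 kbps = 0.896 Mbps.
Video: 16.667 − 0.896 = 15.771 Mbps.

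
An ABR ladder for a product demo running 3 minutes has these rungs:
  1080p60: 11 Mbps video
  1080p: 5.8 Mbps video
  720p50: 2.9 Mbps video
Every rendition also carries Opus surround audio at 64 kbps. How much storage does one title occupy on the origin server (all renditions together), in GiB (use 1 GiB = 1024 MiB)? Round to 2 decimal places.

0.42 GiB

3 min = 180 s
Audio: 64 kbps = 0.064 Mbps.
Sum of rendition bitrates: (11+0.064) + (5.8+0.064) + (2.9+0.064) = 19.892 Mbps.
× 180 s = 3,581 Mb = 447.6 MB = 0.4168 GiB.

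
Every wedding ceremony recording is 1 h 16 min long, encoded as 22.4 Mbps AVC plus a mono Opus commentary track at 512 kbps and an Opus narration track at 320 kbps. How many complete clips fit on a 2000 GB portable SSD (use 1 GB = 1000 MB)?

151

1 h 16 min = 76 min = 4560 s
Audio total: 512 + 320 = 832 kbps = 0.832 Mbps.
Total bitrate: 23.232 Mbps.
Per item: 23.232 Mbps × 4560 s = 105,938 Mb = 13,242 MB.
Capacity: 2000 GB = 16,000,000 Mb; 151.03 items → 151 complete.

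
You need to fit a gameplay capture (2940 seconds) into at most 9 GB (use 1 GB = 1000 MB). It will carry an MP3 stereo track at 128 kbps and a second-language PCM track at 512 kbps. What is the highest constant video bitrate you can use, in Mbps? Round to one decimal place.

23.8 Mbps

Budget: 9 GB = 72000.0 Mb.
Total bitrate budget: 72000.0 Mb / 2940 s = 24.490 Mbps.
Audio total: 128 + 512 = 640 kbps = 0.640 Mbps.
Video: 24.490 − 0.640 = 23.850 Mbps.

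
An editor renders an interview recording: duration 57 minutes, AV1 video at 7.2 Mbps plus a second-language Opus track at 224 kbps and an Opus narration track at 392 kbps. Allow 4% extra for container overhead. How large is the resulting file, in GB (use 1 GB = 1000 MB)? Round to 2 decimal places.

3.47 GB

57 min = 3420 s
Audio total: 224 + 392 = 616 kbps = 0.616 Mbps.
Total bitrate: 7.2 + 0.616 = 7.816 Mbps.
Stream data: 7.816 Mbps × 3420 s = 26730.7 Mb.
With 4% container overhead: ×1.04.
27,800 Mb ÷ 8 = 3,475 MB → 3.475 GB.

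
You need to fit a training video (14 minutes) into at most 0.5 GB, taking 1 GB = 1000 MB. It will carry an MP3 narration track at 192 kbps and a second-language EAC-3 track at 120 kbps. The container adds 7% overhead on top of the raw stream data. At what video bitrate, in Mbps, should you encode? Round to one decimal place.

Budget: 0.5 GB = 4000.0 Mb.
Stream payload after overhead: 4000.0 / 1.07 = 3738.3 Mb.
14 min = 840 s
Total bitrate budget: 3738.3 Mb / 840 s = 4.450 Mbps.
Audio total: 192 + 120 = 312 kbps = 0.312 Mbps.
Video: 4.450 − 0.312 = 4.138 Mbps.

4.1 Mbps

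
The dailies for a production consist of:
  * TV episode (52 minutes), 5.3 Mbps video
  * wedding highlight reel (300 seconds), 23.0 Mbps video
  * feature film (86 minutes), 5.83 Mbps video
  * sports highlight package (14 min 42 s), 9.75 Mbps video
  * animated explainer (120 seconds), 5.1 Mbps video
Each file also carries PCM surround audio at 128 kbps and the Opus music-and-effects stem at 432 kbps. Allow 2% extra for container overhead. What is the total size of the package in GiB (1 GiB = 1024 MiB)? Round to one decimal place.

Audio total: 128 + 432 = 560 kbps = 0.560 Mbps.
TV episode: 5.860 Mbps × 3120 s × 1.02 = 18648.9 Mb
wedding highlight reel: 23.560 Mbps × 300 s × 1.02 = 7209.4 Mb
feature film: 6.390 Mbps × 5160 s × 1.02 = 33631.8 Mb
sports highlight package: 10.310 Mbps × 882 s × 1.02 = 9275.3 Mb
animated explainer: 5.660 Mbps × 120 s × 1.02 = 692.8 Mb
Total: 69458.1 Mb = 8682.3 MB.
= 8.086 GiB.

8.1 GiB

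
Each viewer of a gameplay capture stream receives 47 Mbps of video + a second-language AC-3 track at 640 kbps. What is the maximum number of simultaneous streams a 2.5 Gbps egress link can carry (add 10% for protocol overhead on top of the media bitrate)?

Audio: 640 kbps = 0.640 Mbps.
Per-viewer media rate: 47.640 Mbps.
On the wire with 10% overhead: 52.404 Mbps.
2.5 Gbps = 2,500 Mbps; 2,500 / 52.404 = 47.71 → 47 viewers.

47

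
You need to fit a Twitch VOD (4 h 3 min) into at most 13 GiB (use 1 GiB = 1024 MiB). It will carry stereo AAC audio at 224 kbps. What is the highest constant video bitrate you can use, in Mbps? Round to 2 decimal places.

7.44 Mbps

Budget: 13 GiB = 111669.1 Mb.
4 h 3 min = 243 min = 14580 s
Total bitrate budget: 111669.1 Mb / 14580 s = 7.659 Mbps.
Audio: 224 kbps = 0.224 Mbps.
Video: 7.659 − 0.224 = 7.435 Mbps.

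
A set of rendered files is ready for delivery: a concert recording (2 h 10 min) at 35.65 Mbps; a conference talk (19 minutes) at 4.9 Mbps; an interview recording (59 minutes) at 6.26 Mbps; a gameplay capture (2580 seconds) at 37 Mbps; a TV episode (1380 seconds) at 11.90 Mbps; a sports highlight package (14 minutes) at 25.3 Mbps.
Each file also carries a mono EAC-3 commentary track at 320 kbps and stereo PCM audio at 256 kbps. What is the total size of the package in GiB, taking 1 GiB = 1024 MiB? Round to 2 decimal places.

Audio total: 320 + 256 = 576 kbps = 0.576 Mbps.
concert recording: 36.226 Mbps × 7800 s = 282562.8 Mb
conference talk: 5.476 Mbps × 1140 s = 6242.6 Mb
interview recording: 6.836 Mbps × 3540 s = 24199.4 Mb
gameplay capture: 37.576 Mbps × 2580 s = 96946.1 Mb
TV episode: 12.476 Mbps × 1380 s = 17216.9 Mb
sports highlight package: 25.876 Mbps × 840 s = 21735.8 Mb
Total: 448903.7 Mb = 56113.0 MB.
= 52.26 GiB.

52.26 GiB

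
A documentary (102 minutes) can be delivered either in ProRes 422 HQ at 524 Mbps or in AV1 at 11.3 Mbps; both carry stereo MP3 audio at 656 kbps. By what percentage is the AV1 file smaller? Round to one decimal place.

102 min = 6120 s
Audio: 656 kbps = 0.656 Mbps.
ProRes 422 HQ: 524.656 Mbps × 6120 s = 3210894.7 Mb = 401.362 GB.
AV1: 11.956 Mbps × 6120 s = 73170.7 Mb = 9.146 GB.
Reduction: (1 − 9.146/401.362) × 100 = 97.72%.

97.7%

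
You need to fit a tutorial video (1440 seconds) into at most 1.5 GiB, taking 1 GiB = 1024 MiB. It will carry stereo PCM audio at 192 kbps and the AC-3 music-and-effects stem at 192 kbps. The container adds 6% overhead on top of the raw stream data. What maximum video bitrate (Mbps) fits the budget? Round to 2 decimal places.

8.06 Mbps

Budget: 1.5 GiB = 12884.9 Mb.
Stream payload after overhead: 12884.9 / 1.06 = 12155.6 Mb.
Total bitrate budget: 12155.6 Mb / 1440 s = 8.441 Mbps.
Audio total: 192 + 192 = 384 kbps = 0.384 Mbps.
Video: 8.441 − 0.384 = 8.057 Mbps.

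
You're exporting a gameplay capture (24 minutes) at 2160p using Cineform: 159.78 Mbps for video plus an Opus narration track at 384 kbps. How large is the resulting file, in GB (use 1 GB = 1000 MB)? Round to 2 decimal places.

28.83 GB

24 min = 1440 s
Audio: 384 kbps = 0.384 Mbps.
Total bitrate: 159.78 + 0.384 = 160.164 Mbps.
Stream data: 160.164 Mbps × 1440 s = 230636.2 Mb.
230,636 Mb ÷ 8 = 28,830 MB → 28.83 GB.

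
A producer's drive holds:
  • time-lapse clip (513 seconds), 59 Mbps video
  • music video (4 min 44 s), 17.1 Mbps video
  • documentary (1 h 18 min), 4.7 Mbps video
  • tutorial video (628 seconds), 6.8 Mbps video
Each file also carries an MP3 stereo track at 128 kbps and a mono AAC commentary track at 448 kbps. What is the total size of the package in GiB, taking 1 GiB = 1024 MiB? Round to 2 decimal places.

Audio total: 128 + 448 = 576 kbps = 0.576 Mbps.
time-lapse clip: 59.576 Mbps × 513 s = 30562.5 Mb
music video: 17.676 Mbps × 284 s = 5020.0 Mb
documentary: 5.276 Mbps × 4680 s = 24691.7 Mb
tutorial video: 7.376 Mbps × 628 s = 4632.1 Mb
Total: 64906.3 Mb = 8113.3 MB.
= 7.556 GiB.

7.56 GiB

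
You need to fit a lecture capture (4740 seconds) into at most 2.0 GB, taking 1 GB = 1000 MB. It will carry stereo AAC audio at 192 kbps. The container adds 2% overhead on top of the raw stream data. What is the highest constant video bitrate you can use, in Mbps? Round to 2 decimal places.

Budget: 2.0 GB = 16000.0 Mb.
Stream payload after overhead: 16000.0 / 1.02 = 15686.3 Mb.
Total bitrate budget: 15686.3 Mb / 4740 s = 3.309 Mbps.
Audio: 192 kbps = 0.192 Mbps.
Video: 3.309 − 0.192 = 3.117 Mbps.

3.12 Mbps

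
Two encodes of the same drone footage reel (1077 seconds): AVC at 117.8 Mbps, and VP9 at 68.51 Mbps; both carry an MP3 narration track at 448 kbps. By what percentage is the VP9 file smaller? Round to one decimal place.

Audio: 448 kbps = 0.448 Mbps.
AVC: 118.248 Mbps × 1077 s = 127353.1 Mb = 15.919 GB.
VP9: 68.958 Mbps × 1077 s = 74267.8 Mb = 9.283 GB.
Reduction: (1 − 9.283/15.919) × 100 = 41.68%.

41.7%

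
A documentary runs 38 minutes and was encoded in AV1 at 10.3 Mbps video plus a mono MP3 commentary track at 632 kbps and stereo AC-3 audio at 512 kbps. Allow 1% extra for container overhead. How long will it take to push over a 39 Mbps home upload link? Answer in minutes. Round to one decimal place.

38 min = 2280 s
Audio total: 632 + 512 = 1144 kbps = 1.144 Mbps.
Total bitrate: 11.444 Mbps.
File: 11.444 Mbps × 2280 s = 26092.3 Mb.
With 1% container overhead: ×1.01. → 26353.2 Mb.
At 39 Mbps: 26353.2 / 39 = 675.7 s ≈ 11.3 minutes.

11.3 minutes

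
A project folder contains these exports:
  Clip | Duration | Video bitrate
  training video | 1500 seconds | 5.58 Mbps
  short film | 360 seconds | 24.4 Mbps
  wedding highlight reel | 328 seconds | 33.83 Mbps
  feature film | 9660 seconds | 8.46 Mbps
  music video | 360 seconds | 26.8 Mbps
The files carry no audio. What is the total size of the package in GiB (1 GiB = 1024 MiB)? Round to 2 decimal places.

13.93 GiB

training video: 5.580 Mbps × 1500 s = 8370.0 Mb
short film: 24.400 Mbps × 360 s = 8784.0 Mb
wedding highlight reel: 33.830 Mbps × 328 s = 11096.2 Mb
feature film: 8.460 Mbps × 9660 s = 81723.6 Mb
music video: 26.800 Mbps × 360 s = 9648.0 Mb
Total: 119621.8 Mb = 14952.7 MB.
= 13.93 GiB.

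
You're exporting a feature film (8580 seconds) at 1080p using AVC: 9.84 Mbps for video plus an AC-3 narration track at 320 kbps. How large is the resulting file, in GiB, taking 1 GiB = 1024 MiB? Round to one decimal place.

Audio: 320 kbps = 0.320 Mbps.
Total bitrate: 9.84 + 0.320 = 10.160 Mbps.
Stream data: 10.160 Mbps × 8580 s = 87172.8 Mb.
87,173 Mb = 10,896,600,000 bytes ÷ 1,073,741,824 = 10.15 GiB.

10.1 GiB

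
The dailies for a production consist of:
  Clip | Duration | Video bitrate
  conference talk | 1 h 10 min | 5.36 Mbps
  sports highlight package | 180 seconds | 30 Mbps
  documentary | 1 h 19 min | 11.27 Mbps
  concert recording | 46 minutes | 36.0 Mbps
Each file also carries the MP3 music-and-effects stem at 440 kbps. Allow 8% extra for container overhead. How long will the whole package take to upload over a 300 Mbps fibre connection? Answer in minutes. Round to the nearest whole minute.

Audio: 440 kbps = 0.440 Mbps.
conference talk: 5.800 Mbps × 4200 s × 1.08 = 26308.8 Mb
sports highlight package: 30.440 Mbps × 180 s × 1.08 = 5917.5 Mb
documentary: 11.710 Mbps × 4740 s × 1.08 = 59945.8 Mb
concert recording: 36.440 Mbps × 2760 s × 1.08 = 108620.4 Mb
Total: 200792.5 Mb = 25099.1 MB.
At 300 Mbps: 200792.5 / 300 = 669 s ≈ 11.2 minutes.

11 minutes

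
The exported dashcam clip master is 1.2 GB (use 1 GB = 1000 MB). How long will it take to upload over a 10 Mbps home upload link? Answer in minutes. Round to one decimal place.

File: 1.2 GB = 9600.0 Mb.
At 10 Mbps: 9600.0 / 10 = 960.0 s ≈ 16 minutes.

16.0 minutes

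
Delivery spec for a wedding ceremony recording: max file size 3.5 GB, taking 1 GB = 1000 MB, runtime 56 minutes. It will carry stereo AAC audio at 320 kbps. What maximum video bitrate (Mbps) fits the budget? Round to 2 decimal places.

Budget: 3.5 GB = 28000.0 Mb.
56 min = 3360 s
Total bitrate budget: 28000.0 Mb / 3360 s = 8.333 Mbps.
Audio: 320 kbps = 0.320 Mbps.
Video: 8.333 − 0.320 = 8.013 Mbps.

8.01 Mbps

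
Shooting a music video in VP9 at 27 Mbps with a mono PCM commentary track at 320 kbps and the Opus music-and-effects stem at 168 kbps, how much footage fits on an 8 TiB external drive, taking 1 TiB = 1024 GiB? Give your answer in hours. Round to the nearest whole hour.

711 hours

Audio total: 320 + 168 = 488 kbps = 0.488 Mbps.
Total bitrate: 27 + 0.488 = 27.488 Mbps.
Capacity: 8 TiB = 70,368,744 Mb.
Recording time: 70,368,744 / 27.488 = 2,559,981 s ≈ 711 hours.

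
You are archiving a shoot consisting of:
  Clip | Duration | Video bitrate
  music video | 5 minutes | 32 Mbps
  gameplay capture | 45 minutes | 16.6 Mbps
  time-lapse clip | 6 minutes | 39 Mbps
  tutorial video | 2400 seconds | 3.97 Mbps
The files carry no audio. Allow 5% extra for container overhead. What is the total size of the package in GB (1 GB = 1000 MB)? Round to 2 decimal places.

10.24 GB

music video: 32.000 Mbps × 300 s × 1.05 = 10080.0 Mb
gameplay capture: 16.600 Mbps × 2700 s × 1.05 = 47061.0 Mb
time-lapse clip: 39.000 Mbps × 360 s × 1.05 = 14742.0 Mb
tutorial video: 3.970 Mbps × 2400 s × 1.05 = 10004.4 Mb
Total: 81887.4 Mb = 10235.9 MB.
= 10.24 GB.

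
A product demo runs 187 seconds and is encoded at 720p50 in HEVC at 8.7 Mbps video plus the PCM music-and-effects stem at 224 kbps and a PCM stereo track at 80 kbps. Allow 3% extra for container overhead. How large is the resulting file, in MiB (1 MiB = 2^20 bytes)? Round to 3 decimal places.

206.740 MiB

Audio total: 224 + 80 = 304 kbps = 0.304 Mbps.
Total bitrate: 8.7 + 0.304 = 9.004 Mbps.
Stream data: 9.004 Mbps × 187 s = 1683.7 Mb.
With 3% container overhead: ×1.03.
1,734 Mb = 216,782,555 bytes ÷ 1,048,576 = 206.7 MiB.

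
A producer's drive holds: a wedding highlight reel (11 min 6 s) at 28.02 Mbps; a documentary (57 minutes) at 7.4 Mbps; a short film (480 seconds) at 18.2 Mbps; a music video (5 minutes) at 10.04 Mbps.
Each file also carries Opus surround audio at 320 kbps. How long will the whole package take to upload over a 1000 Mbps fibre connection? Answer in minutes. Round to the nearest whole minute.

1 minutes

Audio: 320 kbps = 0.320 Mbps.
wedding highlight reel: 28.340 Mbps × 666 s = 18874.4 Mb
documentary: 7.720 Mbps × 3420 s = 26402.4 Mb
short film: 18.520 Mbps × 480 s = 8889.6 Mb
music video: 10.360 Mbps × 300 s = 3108.0 Mb
Total: 57274.4 Mb = 7159.3 MB.
At 1000 Mbps: 57274.4 / 1000 = 57 s ≈ 0.955 minutes.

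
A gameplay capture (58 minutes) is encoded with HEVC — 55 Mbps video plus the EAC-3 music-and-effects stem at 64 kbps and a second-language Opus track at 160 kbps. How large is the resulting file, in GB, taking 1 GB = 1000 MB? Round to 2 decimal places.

58 min = 3480 s
Audio total: 64 + 160 = 224 kbps = 0.224 Mbps.
Total bitrate: 55 + 0.224 = 55.224 Mbps.
Stream data: 55.224 Mbps × 3480 s = 192179.5 Mb.
192,180 Mb ÷ 8 = 24,022 MB → 24.02 GB.

24.02 GB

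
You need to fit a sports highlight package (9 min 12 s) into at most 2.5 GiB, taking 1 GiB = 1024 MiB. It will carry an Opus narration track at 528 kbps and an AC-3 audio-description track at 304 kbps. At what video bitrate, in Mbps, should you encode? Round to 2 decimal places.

38.07 Mbps

Budget: 2.5 GiB = 21474.8 Mb.
9 min 12 s = 552 s
Total bitrate budget: 21474.8 Mb / 552 s = 38.904 Mbps.
Audio total: 528 + 304 = 832 kbps = 0.832 Mbps.
Video: 38.904 − 0.832 = 38.072 Mbps.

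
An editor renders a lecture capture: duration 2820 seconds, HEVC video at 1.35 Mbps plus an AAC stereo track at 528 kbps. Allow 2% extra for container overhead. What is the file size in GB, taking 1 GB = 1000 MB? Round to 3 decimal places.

Audio: 528 kbps = 0.528 Mbps.
Total bitrate: 1.35 + 0.528 = 1.878 Mbps.
Stream data: 1.878 Mbps × 2820 s = 5296.0 Mb.
With 2% container overhead: ×1.02.
5,402 Mb ÷ 8 = 675.2 MB → 0.6752 GB.

0.675 GB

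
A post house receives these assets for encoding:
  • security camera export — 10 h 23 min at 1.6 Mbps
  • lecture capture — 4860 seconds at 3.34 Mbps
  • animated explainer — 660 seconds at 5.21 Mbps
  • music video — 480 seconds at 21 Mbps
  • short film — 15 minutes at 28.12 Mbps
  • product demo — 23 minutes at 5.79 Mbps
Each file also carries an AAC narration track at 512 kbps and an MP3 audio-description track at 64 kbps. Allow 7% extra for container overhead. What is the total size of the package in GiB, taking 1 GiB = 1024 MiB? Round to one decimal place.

Audio total: 512 + 64 = 576 kbps = 0.576 Mbps.
security camera export: 2.176 Mbps × 37380 s × 1.07 = 87032.6 Mb
lecture capture: 3.916 Mbps × 4860 s × 1.07 = 20364.0 Mb
animated explainer: 5.786 Mbps × 660 s × 1.07 = 4086.1 Mb
music video: 21.576 Mbps × 480 s × 1.07 = 11081.4 Mb
short film: 28.696 Mbps × 900 s × 1.07 = 27634.2 Mb
product demo: 6.366 Mbps × 1380 s × 1.07 = 9400.0 Mb
Total: 159598.4 Mb = 19949.8 MB.
= 18.58 GiB.

18.6 GiB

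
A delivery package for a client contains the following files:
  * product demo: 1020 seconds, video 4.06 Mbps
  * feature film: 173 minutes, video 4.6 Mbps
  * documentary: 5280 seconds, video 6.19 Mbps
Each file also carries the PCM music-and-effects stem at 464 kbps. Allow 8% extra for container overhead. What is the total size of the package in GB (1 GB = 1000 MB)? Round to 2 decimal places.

12.46 GB

Audio: 464 kbps = 0.464 Mbps.
product demo: 4.524 Mbps × 1020 s × 1.08 = 4983.6 Mb
feature film: 5.064 Mbps × 10380 s × 1.08 = 56769.5 Mb
documentary: 6.654 Mbps × 5280 s × 1.08 = 37943.8 Mb
Total: 99696.9 Mb = 12462.1 MB.
= 12.46 GB.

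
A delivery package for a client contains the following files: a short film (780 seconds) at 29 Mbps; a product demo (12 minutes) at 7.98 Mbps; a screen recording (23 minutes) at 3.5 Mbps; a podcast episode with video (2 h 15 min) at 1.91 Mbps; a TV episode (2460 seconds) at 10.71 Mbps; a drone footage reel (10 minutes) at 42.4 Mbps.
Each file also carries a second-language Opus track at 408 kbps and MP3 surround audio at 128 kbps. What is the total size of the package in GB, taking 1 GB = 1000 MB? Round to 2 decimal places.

Audio total: 408 + 128 = 536 kbps = 0.536 Mbps.
short film: 29.536 Mbps × 780 s = 23038.1 Mb
product demo: 8.516 Mbps × 720 s = 6131.5 Mb
screen recording: 4.036 Mbps × 1380 s = 5569.7 Mb
podcast episode with video: 2.446 Mbps × 8100 s = 19812.6 Mb
TV episode: 11.246 Mbps × 2460 s = 27665.2 Mb
drone footage reel: 42.936 Mbps × 600 s = 25761.6 Mb
Total: 107978.6 Mb = 13497.3 MB.
= 13.50 GB.

13.50 GB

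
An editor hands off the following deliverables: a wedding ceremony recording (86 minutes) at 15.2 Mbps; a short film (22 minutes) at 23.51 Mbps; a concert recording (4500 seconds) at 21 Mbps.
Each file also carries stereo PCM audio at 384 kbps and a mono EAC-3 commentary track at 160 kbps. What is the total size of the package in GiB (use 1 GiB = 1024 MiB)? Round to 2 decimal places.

Audio total: 384 + 160 = 544 kbps = 0.544 Mbps.
wedding ceremony recording: 15.744 Mbps × 5160 s = 81239.0 Mb
short film: 24.054 Mbps × 1320 s = 31751.3 Mb
concert recording: 21.544 Mbps × 4500 s = 96948.0 Mb
Total: 209938.3 Mb = 26242.3 MB.
= 24.44 GiB.

24.44 GiB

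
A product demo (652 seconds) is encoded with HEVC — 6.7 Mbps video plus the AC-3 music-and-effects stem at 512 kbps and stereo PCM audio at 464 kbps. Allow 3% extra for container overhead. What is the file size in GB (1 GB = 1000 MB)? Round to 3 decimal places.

0.644 GB

Audio total: 512 + 464 = 976 kbps = 0.976 Mbps.
Total bitrate: 6.7 + 0.976 = 7.676 Mbps.
Stream data: 7.676 Mbps × 652 s = 5004.8 Mb.
With 3% container overhead: ×1.03.
5,155 Mb ÷ 8 = 644.4 MB → 0.6444 GB.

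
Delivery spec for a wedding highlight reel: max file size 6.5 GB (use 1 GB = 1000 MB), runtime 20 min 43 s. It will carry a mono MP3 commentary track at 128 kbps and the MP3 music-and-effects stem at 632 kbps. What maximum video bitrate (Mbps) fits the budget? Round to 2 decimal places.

41.07 Mbps

Budget: 6.5 GB = 52000.0 Mb.
20 min 43 s = 1243 s
Total bitrate budget: 52000.0 Mb / 1243 s = 41.834 Mbps.
Audio total: 128 + 632 = 760 kbps = 0.760 Mbps.
Video: 41.834 − 0.760 = 41.074 Mbps.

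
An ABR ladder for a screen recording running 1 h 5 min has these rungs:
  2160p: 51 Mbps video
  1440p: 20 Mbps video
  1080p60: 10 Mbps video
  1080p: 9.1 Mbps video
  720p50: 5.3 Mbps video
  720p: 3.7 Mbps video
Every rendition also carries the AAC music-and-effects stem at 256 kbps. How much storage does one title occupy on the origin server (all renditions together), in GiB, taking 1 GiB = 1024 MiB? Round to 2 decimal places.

45.69 GiB

1 h 5 min = 65 min = 3900 s
Audio: 256 kbps = 0.256 Mbps.
Sum of rendition bitrates: (51+0.256) + (20+0.256) + (10+0.256) + (9.1+0.256) + (5.3+0.256) + (3.7+0.256) = 100.636 Mbps.
× 3900 s = 392,480 Mb = 49,060 MB = 45.69 GiB.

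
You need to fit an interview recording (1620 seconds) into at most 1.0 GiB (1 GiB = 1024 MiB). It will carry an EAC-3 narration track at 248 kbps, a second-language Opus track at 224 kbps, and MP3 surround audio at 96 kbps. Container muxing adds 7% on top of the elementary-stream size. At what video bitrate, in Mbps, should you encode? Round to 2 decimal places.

4.39 Mbps

Budget: 1.0 GiB = 8589.9 Mb.
Stream payload after overhead: 8589.9 / 1.07 = 8028.0 Mb.
Total bitrate budget: 8028.0 Mb / 1620 s = 4.956 Mbps.
Audio total: 248 + 224 + 96 = 568 kbps = 0.568 Mbps.
Video: 4.956 − 0.568 = 4.388 Mbps.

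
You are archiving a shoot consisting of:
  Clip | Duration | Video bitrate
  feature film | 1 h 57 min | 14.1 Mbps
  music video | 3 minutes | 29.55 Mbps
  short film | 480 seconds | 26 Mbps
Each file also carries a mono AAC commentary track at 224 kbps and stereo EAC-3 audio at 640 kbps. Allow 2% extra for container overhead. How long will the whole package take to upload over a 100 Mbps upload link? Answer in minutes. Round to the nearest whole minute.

21 minutes

Audio total: 224 + 640 = 864 kbps = 0.864 Mbps.
feature film: 14.964 Mbps × 7020 s × 1.02 = 107148.2 Mb
music video: 30.414 Mbps × 180 s × 1.02 = 5584.0 Mb
short film: 26.864 Mbps × 480 s × 1.02 = 13152.6 Mb
Total: 125884.9 Mb = 15735.6 MB.
At 100 Mbps: 125884.9 / 100 = 1259 s ≈ 21 minutes.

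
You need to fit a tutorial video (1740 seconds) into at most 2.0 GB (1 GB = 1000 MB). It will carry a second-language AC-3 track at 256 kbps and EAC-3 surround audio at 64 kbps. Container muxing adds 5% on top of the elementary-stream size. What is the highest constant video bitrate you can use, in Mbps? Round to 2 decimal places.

8.44 Mbps

Budget: 2.0 GB = 16000.0 Mb.
Stream payload after overhead: 16000.0 / 1.05 = 15238.1 Mb.
Total bitrate budget: 15238.1 Mb / 1740 s = 8.758 Mbps.
Audio total: 256 + 64 = 320 kbps = 0.320 Mbps.
Video: 8.758 − 0.320 = 8.438 Mbps.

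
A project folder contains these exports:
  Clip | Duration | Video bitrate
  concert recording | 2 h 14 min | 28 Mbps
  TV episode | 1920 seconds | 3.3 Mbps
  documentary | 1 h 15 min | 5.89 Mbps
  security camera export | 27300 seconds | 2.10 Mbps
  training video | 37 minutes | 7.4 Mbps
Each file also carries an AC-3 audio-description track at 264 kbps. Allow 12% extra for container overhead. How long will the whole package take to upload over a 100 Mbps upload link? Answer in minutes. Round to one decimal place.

64.1 minutes

Audio: 264 kbps = 0.264 Mbps.
concert recording: 28.264 Mbps × 8040 s × 1.12 = 254511.7 Mb
TV episode: 3.564 Mbps × 1920 s × 1.12 = 7664.0 Mb
documentary: 6.154 Mbps × 4500 s × 1.12 = 31016.2 Mb
security camera export: 2.364 Mbps × 27300 s × 1.12 = 72281.7 Mb
training video: 7.664 Mbps × 2220 s × 1.12 = 19055.8 Mb
Total: 384529.3 Mb = 48066.2 MB.
At 100 Mbps: 384529.3 / 100 = 3845 s ≈ 64.1 minutes.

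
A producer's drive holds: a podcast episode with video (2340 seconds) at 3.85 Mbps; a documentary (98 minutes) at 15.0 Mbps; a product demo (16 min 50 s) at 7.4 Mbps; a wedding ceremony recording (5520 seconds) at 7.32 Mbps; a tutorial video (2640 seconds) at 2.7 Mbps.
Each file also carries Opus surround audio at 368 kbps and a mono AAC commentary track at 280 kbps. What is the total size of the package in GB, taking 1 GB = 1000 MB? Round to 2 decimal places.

Audio total: 368 + 280 = 648 kbps = 0.648 Mbps.
podcast episode with video: 4.498 Mbps × 2340 s = 10525.3 Mb
documentary: 15.648 Mbps × 5880 s = 92010.2 Mb
product demo: 8.048 Mbps × 1010 s = 8128.5 Mb
wedding ceremony recording: 7.968 Mbps × 5520 s = 43983.4 Mb
tutorial video: 3.348 Mbps × 2640 s = 8838.7 Mb
Total: 163486.1 Mb = 20435.8 MB.
= 20.44 GB.

20.44 GB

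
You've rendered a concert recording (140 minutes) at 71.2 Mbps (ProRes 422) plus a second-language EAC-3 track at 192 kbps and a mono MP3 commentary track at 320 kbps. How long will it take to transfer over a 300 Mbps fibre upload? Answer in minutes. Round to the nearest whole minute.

33 minutes

140 min = 8400 s
Audio total: 192 + 320 = 512 kbps = 0.512 Mbps.
Total bitrate: 71.712 Mbps.
File: 71.712 Mbps × 8400 s = 602380.8 Mb.
At 300 Mbps: 602380.8 / 300 = 2007.9 s ≈ 33.5 minutes.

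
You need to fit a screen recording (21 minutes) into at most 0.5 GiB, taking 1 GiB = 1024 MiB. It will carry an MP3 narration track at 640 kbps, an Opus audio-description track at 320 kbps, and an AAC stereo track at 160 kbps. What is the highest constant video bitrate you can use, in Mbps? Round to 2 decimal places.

Budget: 0.5 GiB = 4295.0 Mb.
21 min = 1260 s
Total bitrate budget: 4295.0 Mb / 1260 s = 3.409 Mbps.
Audio total: 640 + 320 + 160 = 1120 kbps = 1.120 Mbps.
Video: 3.409 − 1.120 = 2.289 Mbps.

2.29 Mbps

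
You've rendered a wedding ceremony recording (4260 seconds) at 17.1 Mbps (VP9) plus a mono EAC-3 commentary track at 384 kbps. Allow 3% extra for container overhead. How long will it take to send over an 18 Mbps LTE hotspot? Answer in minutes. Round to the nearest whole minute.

71 minutes

Audio: 384 kbps = 0.384 Mbps.
Total bitrate: 17.484 Mbps.
File: 17.484 Mbps × 4260 s = 74481.8 Mb.
With 3% container overhead: ×1.03. → 76716.3 Mb.
At 18 Mbps: 76716.3 / 18 = 4262.0 s ≈ 71 minutes.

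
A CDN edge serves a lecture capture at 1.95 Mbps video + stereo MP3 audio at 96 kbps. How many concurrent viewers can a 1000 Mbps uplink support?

488

Audio: 96 kbps = 0.096 Mbps.
Per-viewer media rate: 2.046 Mbps.
1000 Mbps = 1,000 Mbps; 1,000 / 2.046 = 488.76 → 488 viewers.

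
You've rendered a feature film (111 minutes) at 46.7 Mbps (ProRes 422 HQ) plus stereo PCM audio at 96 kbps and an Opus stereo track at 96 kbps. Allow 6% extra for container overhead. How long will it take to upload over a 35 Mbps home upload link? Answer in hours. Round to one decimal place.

111 min = 6660 s
Audio total: 96 + 96 = 192 kbps = 0.192 Mbps.
Total bitrate: 46.892 Mbps.
File: 46.892 Mbps × 6660 s = 312300.7 Mb.
With 6% container overhead: ×1.06. → 331038.8 Mb.
At 35 Mbps: 331038.8 / 35 = 9458.3 s ≈ 2.63 hours.

2.6 hours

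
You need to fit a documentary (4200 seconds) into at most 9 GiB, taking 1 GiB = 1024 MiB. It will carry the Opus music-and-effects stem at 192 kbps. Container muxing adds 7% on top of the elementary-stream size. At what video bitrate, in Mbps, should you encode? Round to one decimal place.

17.0 Mbps

Budget: 9 GiB = 77309.4 Mb.
Stream payload after overhead: 77309.4 / 1.07 = 72251.8 Mb.
Total bitrate budget: 72251.8 Mb / 4200 s = 17.203 Mbps.
Audio: 192 kbps = 0.192 Mbps.
Video: 17.203 − 0.192 = 17.011 Mbps.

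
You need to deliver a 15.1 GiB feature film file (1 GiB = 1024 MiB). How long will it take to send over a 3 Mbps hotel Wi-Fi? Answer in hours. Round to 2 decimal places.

12.01 hours

File: 15.1 GiB = 129708.0 Mb.
At 3 Mbps: 129708.0 / 3 = 43236.0 s ≈ 12 hours.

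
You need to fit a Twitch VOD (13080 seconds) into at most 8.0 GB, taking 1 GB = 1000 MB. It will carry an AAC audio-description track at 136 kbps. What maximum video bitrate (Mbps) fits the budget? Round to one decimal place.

Budget: 8.0 GB = 64000.0 Mb.
Total bitrate budget: 64000.0 Mb / 13080 s = 4.893 Mbps.
Audio: 136 kbps = 0.136 Mbps.
Video: 4.893 − 0.136 = 4.757 Mbps.

4.8 Mbps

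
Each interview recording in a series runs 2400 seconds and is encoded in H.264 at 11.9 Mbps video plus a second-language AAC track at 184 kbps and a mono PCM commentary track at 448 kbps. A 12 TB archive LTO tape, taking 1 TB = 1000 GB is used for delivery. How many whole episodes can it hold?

3191

Audio total: 184 + 448 = 632 kbps = 0.632 Mbps.
Total bitrate: 12.532 Mbps.
Per item: 12.532 Mbps × 2400 s = 30,077 Mb = 3,760 MB.
Capacity: 12 TB = 96,000,000 Mb; 3191.83 items → 3191 complete.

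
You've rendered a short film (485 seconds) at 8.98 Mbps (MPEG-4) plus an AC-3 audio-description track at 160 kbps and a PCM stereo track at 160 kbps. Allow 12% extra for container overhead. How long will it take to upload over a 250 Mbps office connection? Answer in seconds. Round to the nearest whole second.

Audio total: 160 + 160 = 320 kbps = 0.320 Mbps.
Total bitrate: 9.300 Mbps.
File: 9.300 Mbps × 485 s = 4510.5 Mb.
With 12% container overhead: ×1.12. → 5051.8 Mb.
At 250 Mbps: 5051.8 / 250 = 20.2 s ≈ 20.2 seconds.

20 seconds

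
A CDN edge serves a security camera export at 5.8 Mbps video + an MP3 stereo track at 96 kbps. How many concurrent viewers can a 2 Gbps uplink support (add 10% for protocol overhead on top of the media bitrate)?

Audio: 96 kbps = 0.096 Mbps.
Per-viewer media rate: 5.896 Mbps.
On the wire with 10% overhead: 6.486 Mbps.
2 Gbps = 2,000 Mbps; 2,000 / 6.486 = 308.38 → 308 viewers.

308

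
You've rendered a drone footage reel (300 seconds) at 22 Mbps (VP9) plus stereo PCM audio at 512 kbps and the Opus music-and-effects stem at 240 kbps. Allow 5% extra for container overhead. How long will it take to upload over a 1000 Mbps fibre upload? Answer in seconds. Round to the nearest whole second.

7 seconds

Audio total: 512 + 240 = 752 kbps = 0.752 Mbps.
Total bitrate: 22.752 Mbps.
File: 22.752 Mbps × 300 s = 6825.6 Mb.
With 5% container overhead: ×1.05. → 7166.9 Mb.
At 1000 Mbps: 7166.9 / 1000 = 7.2 s ≈ 7.17 seconds.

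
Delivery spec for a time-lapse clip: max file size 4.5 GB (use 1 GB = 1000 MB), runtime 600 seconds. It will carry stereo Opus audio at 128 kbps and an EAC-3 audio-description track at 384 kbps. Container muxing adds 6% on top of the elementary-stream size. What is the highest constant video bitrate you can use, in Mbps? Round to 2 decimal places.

56.09 Mbps

Budget: 4.5 GB = 36000.0 Mb.
Stream payload after overhead: 36000.0 / 1.06 = 33962.3 Mb.
Total bitrate budget: 33962.3 Mb / 600 s = 56.604 Mbps.
Audio total: 128 + 384 = 512 kbps = 0.512 Mbps.
Video: 56.604 − 0.512 = 56.092 Mbps.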